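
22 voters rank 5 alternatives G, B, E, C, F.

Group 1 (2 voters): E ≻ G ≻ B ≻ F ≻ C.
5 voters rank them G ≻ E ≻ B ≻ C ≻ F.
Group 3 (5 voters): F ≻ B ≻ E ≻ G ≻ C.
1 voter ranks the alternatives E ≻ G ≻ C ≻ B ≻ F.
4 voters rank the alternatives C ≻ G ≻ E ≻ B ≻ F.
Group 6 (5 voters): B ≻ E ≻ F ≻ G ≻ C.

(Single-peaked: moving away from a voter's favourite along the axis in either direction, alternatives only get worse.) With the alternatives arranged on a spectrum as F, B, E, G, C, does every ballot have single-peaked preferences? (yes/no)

Axis positions: F=1, B=2, E=3, G=4, C=5.
Group 1 (peak E at position 3): ranking walks positions 3-4-2-1-5, expanding outward from the peak — single-peaked.
Group 2 (peak G at position 4): ranking walks positions 4-3-2-5-1, expanding outward from the peak — single-peaked.
Group 3 (peak F at position 1): ranking walks positions 1-2-3-4-5, expanding outward from the peak — single-peaked.
Group 4 (peak E at position 3): ranking walks positions 3-4-5-2-1, expanding outward from the peak — single-peaked.
Group 5 (peak C at position 5): ranking walks positions 5-4-3-2-1, expanding outward from the peak — single-peaked.
Group 6 (peak B at position 2): ranking walks positions 2-3-1-4-5, expanding outward from the peak — single-peaked.
Every ranking is single-peaked on this axis.

yes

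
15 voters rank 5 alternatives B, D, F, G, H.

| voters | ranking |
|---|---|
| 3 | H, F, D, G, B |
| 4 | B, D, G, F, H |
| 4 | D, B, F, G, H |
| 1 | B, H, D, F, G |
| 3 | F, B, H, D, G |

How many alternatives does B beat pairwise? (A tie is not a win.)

4

B against each rival (15 voters):
B vs D: B, 8–7.
B vs F: 9 to 6, B.
B vs G: B preferred on 4+4+1+3 = 12 ballots; B wins 12–3.
B vs H: 12 to 3, B.
B beats D, F, G, H — 4 pairwise wins.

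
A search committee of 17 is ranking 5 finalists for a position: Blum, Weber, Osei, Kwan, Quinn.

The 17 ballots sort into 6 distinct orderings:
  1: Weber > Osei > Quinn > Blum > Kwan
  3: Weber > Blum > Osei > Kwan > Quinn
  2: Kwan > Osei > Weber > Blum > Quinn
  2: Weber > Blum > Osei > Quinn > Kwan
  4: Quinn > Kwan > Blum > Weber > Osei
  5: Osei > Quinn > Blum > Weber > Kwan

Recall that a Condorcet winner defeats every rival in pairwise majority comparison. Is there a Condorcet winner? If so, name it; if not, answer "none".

none

Check each pair by majority over 17 ballots:
Blum vs Weber: Blum, 9–8.
Blum–Osei: Blum 9–8.
Blum vs Kwan: Blum, 11–6.
Blum–Quinn: Quinn 10–7.
Weber–Osei: Weber 10–7.
Weber vs Kwan: Weber wins 11–6.
Weber vs Quinn: Quinn wins 9–8.
Osei–Kwan: Osei 11–6.
Osei–Quinn: Osei 13–4.
Kwan–Quinn: Quinn 12–5.
Each candidate drops at least one matchup (Blum loses to Quinn; Weber loses to Blum; Osei loses to Blum; Kwan loses to Blum; Quinn loses to Osei); the cycle Blum beats Osei beats Quinn beats Blum rules out a Condorcet winner.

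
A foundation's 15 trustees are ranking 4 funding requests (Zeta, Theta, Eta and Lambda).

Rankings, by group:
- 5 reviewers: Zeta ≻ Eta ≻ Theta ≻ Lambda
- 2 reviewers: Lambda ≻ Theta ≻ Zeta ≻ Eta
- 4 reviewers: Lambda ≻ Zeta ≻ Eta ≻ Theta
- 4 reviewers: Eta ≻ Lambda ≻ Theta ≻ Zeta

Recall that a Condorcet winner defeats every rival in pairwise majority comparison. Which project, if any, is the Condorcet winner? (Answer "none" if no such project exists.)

none

Pairwise majorities:
Zeta vs Theta: Zeta, 9–6.
Zeta vs Eta: 11 to 4, Zeta.
Zeta–Lambda: Lambda 10–5.
Theta vs Eta: Eta wins 13–2.
Theta vs Lambda: Theta is ranked higher on 5 ballots, Lambda on 10. Lambda wins 10–5.
Eta–Lambda: Eta 9–6.
Every project loses at least once (Zeta loses to Lambda; Theta loses to Zeta; Eta loses to Zeta; Lambda loses to Eta). The majority relation contains the cycle Zeta → Eta → Lambda → Zeta, so there is no Condorcet winner.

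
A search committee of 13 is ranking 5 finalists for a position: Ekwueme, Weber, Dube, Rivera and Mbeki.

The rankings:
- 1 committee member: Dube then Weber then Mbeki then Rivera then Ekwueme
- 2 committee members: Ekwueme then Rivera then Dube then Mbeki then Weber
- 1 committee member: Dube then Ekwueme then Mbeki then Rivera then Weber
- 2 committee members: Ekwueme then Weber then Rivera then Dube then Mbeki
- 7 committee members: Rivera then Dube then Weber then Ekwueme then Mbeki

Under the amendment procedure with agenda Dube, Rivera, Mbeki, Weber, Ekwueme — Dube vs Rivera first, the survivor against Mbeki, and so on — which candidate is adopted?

Round 1: Dube vs Rivera — 2–11, Rivera advances.
Round 2: Rivera vs Mbeki — 11–2, Rivera advances.
Round 3: Rivera vs Weber — 10–3, Rivera advances.
Round 4: Rivera vs Ekwueme — 8–5, Rivera advances.
Rivera survives the agenda.

Rivera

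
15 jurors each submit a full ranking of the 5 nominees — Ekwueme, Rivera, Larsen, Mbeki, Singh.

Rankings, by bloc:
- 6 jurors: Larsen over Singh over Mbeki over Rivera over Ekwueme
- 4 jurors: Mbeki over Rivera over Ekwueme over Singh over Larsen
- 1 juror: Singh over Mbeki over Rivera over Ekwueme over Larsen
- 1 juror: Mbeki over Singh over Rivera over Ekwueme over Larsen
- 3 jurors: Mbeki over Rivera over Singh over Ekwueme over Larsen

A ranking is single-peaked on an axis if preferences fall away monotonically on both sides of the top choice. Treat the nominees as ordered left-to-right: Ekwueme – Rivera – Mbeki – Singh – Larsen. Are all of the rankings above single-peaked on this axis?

Axis positions: Ekwueme=1, Rivera=2, Mbeki=3, Singh=4, Larsen=5.
Bloc 1 (peak Larsen at position 5): ranking walks positions 5-4-3-2-1, expanding outward from the peak — single-peaked.
Bloc 2 (peak Mbeki at position 3): ranking walks positions 3-2-1-4-5, expanding outward from the peak — single-peaked.
Bloc 3 (peak Singh at position 4): ranking walks positions 4-3-2-1-5, expanding outward from the peak — single-peaked.
Bloc 4 (peak Mbeki at position 3): ranking walks positions 3-4-2-1-5, expanding outward from the peak — single-peaked.
Bloc 5 (peak Mbeki at position 3): ranking walks positions 3-2-4-1-5, expanding outward from the peak — single-peaked.
Every ranking is single-peaked on this axis.

yes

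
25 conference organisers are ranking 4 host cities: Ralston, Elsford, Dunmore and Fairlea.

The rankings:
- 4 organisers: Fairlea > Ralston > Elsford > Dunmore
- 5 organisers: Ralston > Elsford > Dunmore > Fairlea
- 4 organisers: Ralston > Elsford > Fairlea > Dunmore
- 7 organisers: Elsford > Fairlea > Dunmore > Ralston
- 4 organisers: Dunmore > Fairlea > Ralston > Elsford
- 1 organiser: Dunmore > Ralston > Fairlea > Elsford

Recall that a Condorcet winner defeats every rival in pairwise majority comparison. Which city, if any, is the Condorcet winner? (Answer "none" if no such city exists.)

none

Head-to-head results (25 organisers):
Ralston vs Elsford: Ralston preferred on 4+5+4+4+1 = 18 ballots; Ralston wins 18–7.
Ralston vs Dunmore: Ralston is ranked higher on 4+5+4 = 13 ballots, Dunmore on 12. Ralston wins 13–12.
Ralston vs Fairlea: Ralston preferred on 5+4+1 = 10 ballots; Fairlea wins 15–10.
Elsford vs Dunmore: 4+5+4+7 = 20 for Elsford, 5 for Dunmore — Elsford by 20–5.
Elsford vs Fairlea: Elsford preferred on 5+4+7 = 16 ballots; Elsford wins 16–9.
Dunmore vs Fairlea: Dunmore is ranked higher on 5+4+1 = 10 ballots, Fairlea on 15. Fairlea wins 15–10.
Each city drops at least one matchup (Ralston loses to Fairlea; Elsford loses to Ralston; Dunmore loses to Ralston; Fairlea loses to Elsford); the cycle Ralston beats Elsford beats Fairlea beats Ralston rules out a Condorcet winner.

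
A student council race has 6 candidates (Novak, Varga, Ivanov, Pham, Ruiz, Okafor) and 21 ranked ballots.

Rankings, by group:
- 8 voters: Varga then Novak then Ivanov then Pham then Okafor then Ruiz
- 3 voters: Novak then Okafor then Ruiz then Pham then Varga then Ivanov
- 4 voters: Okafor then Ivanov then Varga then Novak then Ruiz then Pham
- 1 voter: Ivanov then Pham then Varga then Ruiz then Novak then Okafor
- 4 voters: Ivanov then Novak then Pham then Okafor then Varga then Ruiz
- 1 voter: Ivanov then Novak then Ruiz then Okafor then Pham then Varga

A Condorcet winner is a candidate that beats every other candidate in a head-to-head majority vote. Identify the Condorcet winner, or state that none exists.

Check each pair by majority over 21 ballots:
Novak vs Varga: Varga, 13–8.
Novak–Ivanov: Novak 11–10.
Novak vs Pham: Novak, 20–1.
Novak–Ruiz: Novak 20–1.
Novak vs Okafor: Novak wins 17–4.
Varga–Ivanov: Varga 11–10.
Varga–Pham: Varga 12–9.
Varga vs Ruiz: Varga, 17–4.
Varga–Okafor: Okafor 12–9.
Ivanov–Pham: Ivanov 18–3.
Ivanov vs Ruiz: Ivanov, 18–3.
Ivanov vs Okafor: Ivanov wins 14–7.
Pham vs Ruiz: Pham, 13–8.
Pham–Okafor: Pham 13–8.
Ruiz–Okafor: Okafor 19–2.
No candidate is unbeaten: Novak loses to Varga; Varga loses to Okafor; Ivanov loses to Novak; Pham loses to Novak; Ruiz loses to Novak; Okafor loses to Novak. In particular Novak > Okafor > Varga > Novak is a majority cycle — no Condorcet winner exists.

none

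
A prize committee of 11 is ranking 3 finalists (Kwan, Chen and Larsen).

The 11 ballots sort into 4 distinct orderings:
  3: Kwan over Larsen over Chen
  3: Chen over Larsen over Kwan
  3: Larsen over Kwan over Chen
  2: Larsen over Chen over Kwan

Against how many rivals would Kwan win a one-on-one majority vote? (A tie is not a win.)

1

Kwan against each rival (11 jurors):
Kwan–Chen: Kwan 6–5.
Kwan vs Larsen: 3 for Kwan, 8 for Larsen — Larsen by 8–3.
Kwan beats Chen; loses to Larsen — 1 pairwise win.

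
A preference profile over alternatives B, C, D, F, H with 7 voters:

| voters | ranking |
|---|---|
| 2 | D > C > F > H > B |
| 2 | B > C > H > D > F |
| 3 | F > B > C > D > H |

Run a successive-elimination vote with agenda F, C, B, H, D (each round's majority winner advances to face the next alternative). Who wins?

Round 1: F vs C — 3–4, C advances.
Round 2: C vs B — 2–5, B advances.
Round 3: B vs H — 5–2, B advances.
Round 4: B vs D — 5–2, B advances.
B survives the agenda.

B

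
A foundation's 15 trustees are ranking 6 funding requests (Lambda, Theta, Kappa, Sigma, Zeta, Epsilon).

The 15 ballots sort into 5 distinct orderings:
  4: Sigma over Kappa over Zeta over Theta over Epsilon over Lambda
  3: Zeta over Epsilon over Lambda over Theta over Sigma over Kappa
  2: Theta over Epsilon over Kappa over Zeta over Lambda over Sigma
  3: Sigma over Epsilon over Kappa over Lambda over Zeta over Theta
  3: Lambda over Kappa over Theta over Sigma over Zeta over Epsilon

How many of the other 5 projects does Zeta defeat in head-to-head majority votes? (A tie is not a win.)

Zeta against each rival (15 reviewers):
Zeta vs Lambda: 9 to 6, Zeta.
Zeta vs Theta: 10 to 5, Zeta.
Zeta vs Kappa: Kappa, 12–3.
Zeta–Sigma: Sigma 10–5.
Zeta vs Epsilon: Zeta, 10–5.
Zeta beats Lambda, Theta, Epsilon; loses to Kappa, Sigma — 3 pairwise wins.

3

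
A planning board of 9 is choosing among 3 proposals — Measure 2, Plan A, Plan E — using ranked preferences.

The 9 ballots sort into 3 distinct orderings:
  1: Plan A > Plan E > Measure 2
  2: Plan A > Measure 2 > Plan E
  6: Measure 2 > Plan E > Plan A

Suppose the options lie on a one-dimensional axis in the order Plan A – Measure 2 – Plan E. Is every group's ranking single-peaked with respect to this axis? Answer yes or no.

no

Axis positions: Plan A=1, Measure 2=2, Plan E=3.
Group 1: ranking walks positions 1-3-2; Plan E is ranked above Measure 2 even though Measure 2 lies between Plan E and the peak Plan A on the axis — preferences dip and rise again. Not single-peaked.
Group 2 (peak Plan A at position 1): ranking walks positions 1-2-3, expanding outward from the peak — single-peaked.
Group 3 (peak Measure 2 at position 2): ranking walks positions 2-3-1, expanding outward from the peak — single-peaked.
Group 1 violates single-peakedness, so the profile is not single-peaked on this axis.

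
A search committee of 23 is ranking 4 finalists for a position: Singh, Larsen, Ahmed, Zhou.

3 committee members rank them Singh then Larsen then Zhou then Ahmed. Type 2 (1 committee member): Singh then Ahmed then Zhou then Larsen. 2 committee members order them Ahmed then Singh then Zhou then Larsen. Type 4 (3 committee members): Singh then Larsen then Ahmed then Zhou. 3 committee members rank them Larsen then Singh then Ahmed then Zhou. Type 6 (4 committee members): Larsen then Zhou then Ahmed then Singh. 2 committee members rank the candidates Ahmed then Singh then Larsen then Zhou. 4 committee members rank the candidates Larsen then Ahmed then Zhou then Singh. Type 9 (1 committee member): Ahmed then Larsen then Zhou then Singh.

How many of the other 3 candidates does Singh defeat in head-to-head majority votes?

1

Singh against each rival (23 committee members):
Singh vs Larsen: Singh preferred on 3+1+2+3+2 = 11 ballots; Larsen wins 12–11.
Singh vs Ahmed: 3+1+3+3 = 10 for Singh, 13 for Ahmed — Ahmed by 13–10.
Singh vs Zhou: 14 to 9, Singh.
Singh beats Zhou; loses to Larsen, Ahmed — 1 pairwise win.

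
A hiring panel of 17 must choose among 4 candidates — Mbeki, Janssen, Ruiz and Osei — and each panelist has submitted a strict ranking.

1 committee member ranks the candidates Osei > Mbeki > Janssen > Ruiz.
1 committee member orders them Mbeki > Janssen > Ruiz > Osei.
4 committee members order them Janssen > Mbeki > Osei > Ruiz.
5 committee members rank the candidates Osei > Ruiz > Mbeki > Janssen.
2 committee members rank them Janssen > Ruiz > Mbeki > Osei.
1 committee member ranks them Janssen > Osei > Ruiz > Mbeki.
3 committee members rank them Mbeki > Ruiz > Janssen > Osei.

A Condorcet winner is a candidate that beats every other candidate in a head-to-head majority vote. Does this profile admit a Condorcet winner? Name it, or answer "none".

Mbeki

Check each pair by majority over 17 ballots:
Mbeki vs Janssen: Mbeki is ranked higher on 1+1+5+3 = 10 ballots, Janssen on 7. Mbeki wins 10–7.
Mbeki vs Ruiz: Mbeki preferred on 1+1+4+3 = 9 ballots; Mbeki wins 9–8.
Mbeki vs Osei: Mbeki is ranked higher on 1+4+2+3 = 10 ballots, Osei on 7. Mbeki wins 10–7.
Janssen vs Ruiz: Janssen preferred on 1+1+4+2+1 = 9 ballots; Janssen wins 9–8.
Janssen vs Osei: Janssen preferred on 1+4+2+1+3 = 11 ballots; Janssen wins 11–6.
Ruiz vs Osei: 6 to 11, Osei.
Mbeki wins every pairwise contest, so Mbeki is the Condorcet winner.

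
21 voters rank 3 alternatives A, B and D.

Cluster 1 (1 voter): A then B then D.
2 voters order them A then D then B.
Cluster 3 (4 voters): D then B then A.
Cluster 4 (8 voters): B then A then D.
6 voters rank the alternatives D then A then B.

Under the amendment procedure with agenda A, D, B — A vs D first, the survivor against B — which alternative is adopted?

Round 1: A vs D — 11–10, A advances.
Round 2: A vs B — 9–12, B advances.
The agenda winner is B.

B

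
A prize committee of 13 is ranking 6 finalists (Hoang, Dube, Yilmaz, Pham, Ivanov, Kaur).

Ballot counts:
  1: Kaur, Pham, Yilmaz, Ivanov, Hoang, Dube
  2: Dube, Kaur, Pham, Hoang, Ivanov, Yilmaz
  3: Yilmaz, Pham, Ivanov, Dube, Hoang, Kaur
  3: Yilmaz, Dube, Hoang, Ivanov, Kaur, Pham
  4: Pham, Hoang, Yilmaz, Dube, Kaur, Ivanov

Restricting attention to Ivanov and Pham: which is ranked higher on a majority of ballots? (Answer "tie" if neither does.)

Pham

Ballots ranking Ivanov above Pham: 3.
Ballots ranking Pham above Ivanov: 13 − 3 = 10.
Pham wins the head-to-head 10–3.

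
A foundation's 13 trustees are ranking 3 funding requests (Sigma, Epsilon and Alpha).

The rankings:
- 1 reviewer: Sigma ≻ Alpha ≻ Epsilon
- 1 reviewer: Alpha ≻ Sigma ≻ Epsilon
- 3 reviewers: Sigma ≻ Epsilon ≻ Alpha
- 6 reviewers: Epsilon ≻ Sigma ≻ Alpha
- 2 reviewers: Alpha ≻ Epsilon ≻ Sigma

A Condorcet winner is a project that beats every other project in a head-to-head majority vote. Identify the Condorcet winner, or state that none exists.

Epsilon

Head-to-head results (13 reviewers):
Sigma vs Epsilon: Sigma is ranked higher on 1+1+3 = 5 ballots, Epsilon on 8. Epsilon wins 8–5.
Sigma vs Alpha: 10 to 3, Sigma.
Epsilon vs Alpha: 3+6 = 9 for Epsilon, 4 for Alpha — Epsilon by 9–4.
Epsilon defeats every rival head-to-head and is the Condorcet winner.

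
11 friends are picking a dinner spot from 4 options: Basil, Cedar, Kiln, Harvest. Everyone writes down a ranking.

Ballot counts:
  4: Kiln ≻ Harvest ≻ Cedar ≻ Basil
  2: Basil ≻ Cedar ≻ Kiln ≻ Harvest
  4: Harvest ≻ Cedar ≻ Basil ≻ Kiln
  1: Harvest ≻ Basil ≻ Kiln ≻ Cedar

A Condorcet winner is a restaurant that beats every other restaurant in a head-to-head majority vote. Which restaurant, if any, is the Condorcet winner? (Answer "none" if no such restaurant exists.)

none

Check each pair by majority over 11 ballots:
Basil vs Cedar: 2+1 = 3 for Basil, 8 for Cedar — Cedar by 8–3.
Basil vs Kiln: Basil, 7–4.
Basil–Harvest: Harvest 9–2.
Cedar vs Kiln: Cedar, 6–5.
Cedar vs Harvest: Harvest, 9–2.
Kiln vs Harvest: 6 to 5, Kiln.
Each restaurant drops at least one matchup (Basil loses to Cedar; Cedar loses to Harvest; Kiln loses to Basil; Harvest loses to Kiln); the cycle Basil → Kiln → Harvest → Basil rules out a Condorcet winner.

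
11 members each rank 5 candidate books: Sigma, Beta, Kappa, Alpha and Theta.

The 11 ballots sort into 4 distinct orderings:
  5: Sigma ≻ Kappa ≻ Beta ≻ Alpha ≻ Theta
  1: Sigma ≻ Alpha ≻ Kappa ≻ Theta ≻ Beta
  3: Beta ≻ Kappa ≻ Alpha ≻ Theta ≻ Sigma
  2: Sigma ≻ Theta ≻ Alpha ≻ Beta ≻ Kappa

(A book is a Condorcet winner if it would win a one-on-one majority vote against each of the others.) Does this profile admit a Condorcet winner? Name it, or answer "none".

Sigma

Check each pair by majority over 11 ballots:
Sigma vs Beta: 8 to 3, Sigma.
Sigma vs Kappa: Sigma wins 8–3.
Sigma vs Alpha: Sigma preferred on 5+1+2 = 8 ballots; Sigma wins 8–3.
Sigma vs Theta: Sigma preferred on 5+1+2 = 8 ballots; Sigma wins 8–3.
Beta vs Kappa: 3+2 = 5 for Beta, 6 for Kappa — Kappa by 6–5.
Beta vs Alpha: Beta preferred on 5+3 = 8 ballots; Beta wins 8–3.
Beta vs Theta: Beta wins 8–3.
Kappa vs Alpha: 5+3 = 8 for Kappa, 3 for Alpha — Kappa by 8–3.
Kappa vs Theta: Kappa wins 9–2.
Alpha vs Theta: 5+1+3 = 9 for Alpha, 2 for Theta — Alpha by 9–2.
Only Sigma has no losses; Sigma is the Condorcet winner.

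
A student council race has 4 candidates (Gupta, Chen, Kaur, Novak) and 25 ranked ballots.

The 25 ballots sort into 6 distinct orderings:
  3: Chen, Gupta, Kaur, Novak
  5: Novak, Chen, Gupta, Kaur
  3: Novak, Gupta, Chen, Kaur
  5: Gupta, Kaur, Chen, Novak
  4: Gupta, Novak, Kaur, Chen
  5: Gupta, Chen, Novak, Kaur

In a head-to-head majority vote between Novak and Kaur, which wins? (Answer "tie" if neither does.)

Novak

Ballots ranking Novak above Kaur: 5 + 3 + 4 + 5 = 17.
Ballots ranking Kaur above Novak: 25 − 17 = 8.
Novak wins the head-to-head 17–8.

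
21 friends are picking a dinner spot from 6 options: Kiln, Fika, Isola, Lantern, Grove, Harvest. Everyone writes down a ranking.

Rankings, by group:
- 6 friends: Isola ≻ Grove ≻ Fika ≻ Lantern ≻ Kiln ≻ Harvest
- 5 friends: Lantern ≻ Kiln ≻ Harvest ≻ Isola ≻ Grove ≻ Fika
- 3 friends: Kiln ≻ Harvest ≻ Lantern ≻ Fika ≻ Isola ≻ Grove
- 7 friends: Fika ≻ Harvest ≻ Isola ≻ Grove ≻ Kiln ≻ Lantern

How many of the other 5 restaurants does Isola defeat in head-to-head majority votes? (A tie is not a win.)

Isola against each rival (21 friends):
Isola vs Kiln: Isola is ranked higher on 6+7 = 13 ballots, Kiln on 8. Isola wins 13–8.
Isola vs Fika: Isola, 11–10.
Isola vs Lantern: Isola, 13–8.
Isola vs Grove: Isola, 21–0.
Isola vs Harvest: Isola is ranked higher on 6 ballots, Harvest on 15. Harvest wins 15–6.
Isola beats Kiln, Fika, Lantern, Grove; loses to Harvest — 4 pairwise wins.

4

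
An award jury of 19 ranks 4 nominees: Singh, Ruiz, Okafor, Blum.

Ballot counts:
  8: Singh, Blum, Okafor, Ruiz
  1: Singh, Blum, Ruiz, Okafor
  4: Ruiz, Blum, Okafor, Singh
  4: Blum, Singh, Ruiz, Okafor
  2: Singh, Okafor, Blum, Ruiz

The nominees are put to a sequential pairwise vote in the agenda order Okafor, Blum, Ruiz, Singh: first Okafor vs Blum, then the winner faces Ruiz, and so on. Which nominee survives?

Singh

Round 1: Okafor vs Blum — 2–17, Blum advances.
Round 2: Blum vs Ruiz — 15–4, Blum advances.
Round 3: Blum vs Singh — 8–11, Singh advances.
Singh survives the agenda.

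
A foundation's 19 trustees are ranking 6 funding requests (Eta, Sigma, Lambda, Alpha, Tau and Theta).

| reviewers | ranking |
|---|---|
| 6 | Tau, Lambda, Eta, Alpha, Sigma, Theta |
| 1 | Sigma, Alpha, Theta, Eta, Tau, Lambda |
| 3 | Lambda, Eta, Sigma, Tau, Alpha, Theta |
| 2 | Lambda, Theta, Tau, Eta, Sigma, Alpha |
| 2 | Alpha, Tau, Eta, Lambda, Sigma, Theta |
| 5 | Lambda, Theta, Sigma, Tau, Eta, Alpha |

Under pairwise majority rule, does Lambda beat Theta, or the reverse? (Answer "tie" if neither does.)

Ballots ranking Lambda above Theta: 6 + 3 + 2 + 2 + 5 = 18.
Ballots ranking Theta above Lambda: 19 − 18 = 1.
Lambda wins the head-to-head 18–1.

Lambda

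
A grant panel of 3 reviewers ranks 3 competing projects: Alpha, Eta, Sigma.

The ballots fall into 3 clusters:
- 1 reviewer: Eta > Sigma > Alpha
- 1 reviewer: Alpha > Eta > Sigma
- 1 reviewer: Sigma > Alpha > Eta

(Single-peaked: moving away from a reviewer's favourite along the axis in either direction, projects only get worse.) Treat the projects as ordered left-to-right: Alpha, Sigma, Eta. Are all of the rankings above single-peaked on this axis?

Axis positions: Alpha=1, Sigma=2, Eta=3.
Cluster 1 (peak Eta at position 3): ranking walks positions 3-2-1, expanding outward from the peak — single-peaked.
Cluster 2: ranking walks positions 1-3-2; Eta is ranked above Sigma even though Sigma lies between Eta and the peak Alpha on the axis — preferences dip and rise again. Not single-peaked.
Cluster 3 (peak Sigma at position 2): ranking walks positions 2-1-3, expanding outward from the peak — single-peaked.
Cluster 2 violates single-peakedness, so the profile is not single-peaked on this axis.

no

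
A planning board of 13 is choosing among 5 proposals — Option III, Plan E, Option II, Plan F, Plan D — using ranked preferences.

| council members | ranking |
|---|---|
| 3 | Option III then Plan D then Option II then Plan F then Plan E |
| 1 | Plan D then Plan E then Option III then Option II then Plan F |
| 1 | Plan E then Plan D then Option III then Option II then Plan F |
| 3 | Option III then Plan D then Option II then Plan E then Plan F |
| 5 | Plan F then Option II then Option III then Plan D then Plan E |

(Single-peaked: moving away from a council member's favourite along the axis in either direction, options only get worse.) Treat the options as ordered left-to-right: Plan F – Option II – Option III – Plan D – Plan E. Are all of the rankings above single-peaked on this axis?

yes

Axis positions: Plan F=1, Option II=2, Option III=3, Plan D=4, Plan E=5.
Cluster 1 (peak Option III at position 3): ranking walks positions 3-4-2-1-5, expanding outward from the peak — single-peaked.
Cluster 2 (peak Plan D at position 4): ranking walks positions 4-5-3-2-1, expanding outward from the peak — single-peaked.
Cluster 3 (peak Plan E at position 5): ranking walks positions 5-4-3-2-1, expanding outward from the peak — single-peaked.
Cluster 4 (peak Option III at position 3): ranking walks positions 3-4-2-5-1, expanding outward from the peak — single-peaked.
Cluster 5 (peak Plan F at position 1): ranking walks positions 1-2-3-4-5, expanding outward from the peak — single-peaked.
Every ranking is single-peaked on this axis.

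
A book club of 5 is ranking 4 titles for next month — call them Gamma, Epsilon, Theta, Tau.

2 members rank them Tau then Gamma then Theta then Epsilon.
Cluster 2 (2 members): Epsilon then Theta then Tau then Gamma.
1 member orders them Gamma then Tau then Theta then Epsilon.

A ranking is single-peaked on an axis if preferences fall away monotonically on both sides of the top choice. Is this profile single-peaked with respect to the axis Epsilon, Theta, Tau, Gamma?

yes

Axis positions: Epsilon=1, Theta=2, Tau=3, Gamma=4.
Cluster 1 (peak Tau at position 3): ranking walks positions 3-4-2-1, expanding outward from the peak — single-peaked.
Cluster 2 (peak Epsilon at position 1): ranking walks positions 1-2-3-4, expanding outward from the peak — single-peaked.
Cluster 3 (peak Gamma at position 4): ranking walks positions 4-3-2-1, expanding outward from the peak — single-peaked.
Every ranking is single-peaked on this axis.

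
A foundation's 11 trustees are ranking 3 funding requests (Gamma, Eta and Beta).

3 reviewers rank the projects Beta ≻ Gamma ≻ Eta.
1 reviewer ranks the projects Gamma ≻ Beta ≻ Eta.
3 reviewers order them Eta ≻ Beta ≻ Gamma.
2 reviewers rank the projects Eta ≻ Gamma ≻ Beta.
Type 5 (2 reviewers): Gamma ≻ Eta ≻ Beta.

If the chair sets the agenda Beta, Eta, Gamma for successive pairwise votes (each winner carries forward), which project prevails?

Gamma

Round 1: Beta vs Eta — 4–7, Eta advances.
Round 2: Eta vs Gamma — 5–6, Gamma advances.
Gamma survives the agenda.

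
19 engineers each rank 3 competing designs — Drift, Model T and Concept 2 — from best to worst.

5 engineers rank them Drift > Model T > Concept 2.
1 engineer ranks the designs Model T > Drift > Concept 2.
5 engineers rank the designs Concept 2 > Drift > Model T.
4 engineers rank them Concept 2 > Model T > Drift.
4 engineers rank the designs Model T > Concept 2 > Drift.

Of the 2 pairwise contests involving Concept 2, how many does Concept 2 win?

Concept 2 against each rival (19 engineers):
Concept 2 vs Drift: Concept 2 wins 13–6.
Concept 2 vs Model T: Model T, 10–9.
Concept 2 beats Drift; loses to Model T — 1 pairwise win.

1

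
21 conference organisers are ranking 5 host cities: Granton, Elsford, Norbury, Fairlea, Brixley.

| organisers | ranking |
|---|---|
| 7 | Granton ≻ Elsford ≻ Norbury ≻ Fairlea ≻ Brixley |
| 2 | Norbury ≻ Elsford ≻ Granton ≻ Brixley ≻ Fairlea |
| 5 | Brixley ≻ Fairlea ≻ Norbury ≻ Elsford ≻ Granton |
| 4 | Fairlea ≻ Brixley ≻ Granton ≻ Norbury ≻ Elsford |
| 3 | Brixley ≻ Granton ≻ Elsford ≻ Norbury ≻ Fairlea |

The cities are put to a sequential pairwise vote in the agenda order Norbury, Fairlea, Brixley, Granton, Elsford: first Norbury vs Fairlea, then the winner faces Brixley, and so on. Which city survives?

Brixley

Round 1: Norbury vs Fairlea — 12–9, Norbury advances.
Round 2: Norbury vs Brixley — 9–12, Brixley advances.
Round 3: Brixley vs Granton — 12–9, Brixley advances.
Round 4: Brixley vs Elsford — 12–9, Brixley advances.
The agenda winner is Brixley.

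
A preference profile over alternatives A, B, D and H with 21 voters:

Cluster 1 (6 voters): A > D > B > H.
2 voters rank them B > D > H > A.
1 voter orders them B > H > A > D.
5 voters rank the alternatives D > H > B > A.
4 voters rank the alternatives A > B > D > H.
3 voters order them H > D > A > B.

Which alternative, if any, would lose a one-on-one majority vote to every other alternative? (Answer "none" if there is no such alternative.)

Head-to-head results (21 voters):
A vs B: 6+4+3 = 13 for A, 8 for B — A by 13–8.
A vs D: A wins 11–10.
A vs H: H, 11–10.
B vs D: D wins 14–7.
B vs H: B wins 13–8.
D vs H: 17 to 4, D.
Each alternative has at least one pairwise win (A beats B; B beats H; D beats B; H beats A) — no Condorcet loser.

none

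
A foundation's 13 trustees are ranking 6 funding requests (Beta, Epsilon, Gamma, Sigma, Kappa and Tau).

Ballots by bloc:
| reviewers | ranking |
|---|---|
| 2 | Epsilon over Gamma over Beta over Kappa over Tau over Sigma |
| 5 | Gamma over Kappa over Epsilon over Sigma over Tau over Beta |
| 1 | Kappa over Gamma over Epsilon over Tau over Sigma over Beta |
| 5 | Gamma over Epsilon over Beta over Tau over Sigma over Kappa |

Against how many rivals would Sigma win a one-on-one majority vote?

Sigma against each rival (13 reviewers):
Sigma–Beta: Beta 7–6.
Sigma–Epsilon: Epsilon 13–0.
Sigma vs Gamma: Sigma preferred on 0 ballots; Gamma wins 13–0.
Sigma vs Kappa: Sigma is ranked higher on 5 ballots, Kappa on 8. Kappa wins 8–5.
Sigma vs Tau: Tau wins 8–5.
Sigma beats no one; loses to Beta, Epsilon, Gamma, Kappa, Tau — 0 pairwise wins.

0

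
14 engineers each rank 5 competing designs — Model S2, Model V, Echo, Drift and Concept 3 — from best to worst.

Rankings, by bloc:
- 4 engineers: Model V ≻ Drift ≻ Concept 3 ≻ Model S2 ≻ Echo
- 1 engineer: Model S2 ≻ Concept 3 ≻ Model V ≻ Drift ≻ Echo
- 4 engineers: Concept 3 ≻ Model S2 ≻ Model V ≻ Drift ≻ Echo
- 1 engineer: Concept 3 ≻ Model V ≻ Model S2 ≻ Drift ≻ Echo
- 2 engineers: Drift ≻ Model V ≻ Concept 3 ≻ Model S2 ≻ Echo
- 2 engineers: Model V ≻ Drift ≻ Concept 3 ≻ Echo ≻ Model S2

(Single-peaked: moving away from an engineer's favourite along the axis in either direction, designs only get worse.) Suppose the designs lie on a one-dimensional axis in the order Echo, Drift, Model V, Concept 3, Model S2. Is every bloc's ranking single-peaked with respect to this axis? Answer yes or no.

yes

Axis positions: Echo=1, Drift=2, Model V=3, Concept 3=4, Model S2=5.
Bloc 1 (peak Model V at position 3): ranking walks positions 3-2-4-5-1, expanding outward from the peak — single-peaked.
Bloc 2 (peak Model S2 at position 5): ranking walks positions 5-4-3-2-1, expanding outward from the peak — single-peaked.
Bloc 3 (peak Concept 3 at position 4): ranking walks positions 4-5-3-2-1, expanding outward from the peak — single-peaked.
Bloc 4 (peak Concept 3 at position 4): ranking walks positions 4-3-5-2-1, expanding outward from the peak — single-peaked.
Bloc 5 (peak Drift at position 2): ranking walks positions 2-3-4-5-1, expanding outward from the peak — single-peaked.
Bloc 6 (peak Model V at position 3): ranking walks positions 3-2-4-1-5, expanding outward from the peak — single-peaked.
Every ranking is single-peaked on this axis.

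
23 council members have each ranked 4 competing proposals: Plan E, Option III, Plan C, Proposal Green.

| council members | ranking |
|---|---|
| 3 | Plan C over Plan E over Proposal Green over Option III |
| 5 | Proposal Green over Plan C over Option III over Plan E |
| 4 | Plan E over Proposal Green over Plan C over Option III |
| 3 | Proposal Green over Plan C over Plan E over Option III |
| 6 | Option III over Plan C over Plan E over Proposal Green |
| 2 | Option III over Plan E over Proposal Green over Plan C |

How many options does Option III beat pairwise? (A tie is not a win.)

Option III against each rival (23 council members):
Option III vs Plan E: Option III is ranked higher on 5+6+2 = 13 ballots, Plan E on 10. Option III wins 13–10.
Option III vs Plan C: Plan C wins 15–8.
Option III vs Proposal Green: Option III preferred on 6+2 = 8 ballots; Proposal Green wins 15–8.
Option III beats Plan E; loses to Plan C, Proposal Green — 1 pairwise win.

1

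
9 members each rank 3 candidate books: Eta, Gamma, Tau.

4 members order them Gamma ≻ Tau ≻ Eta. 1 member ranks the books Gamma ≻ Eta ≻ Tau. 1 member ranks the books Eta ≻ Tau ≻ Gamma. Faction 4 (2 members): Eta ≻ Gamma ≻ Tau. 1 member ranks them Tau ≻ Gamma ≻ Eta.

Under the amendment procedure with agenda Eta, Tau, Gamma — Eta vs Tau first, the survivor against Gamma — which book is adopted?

Gamma

Round 1: Eta vs Tau — 4–5, Tau advances.
Round 2: Tau vs Gamma — 2–7, Gamma advances.
Gamma survives the agenda.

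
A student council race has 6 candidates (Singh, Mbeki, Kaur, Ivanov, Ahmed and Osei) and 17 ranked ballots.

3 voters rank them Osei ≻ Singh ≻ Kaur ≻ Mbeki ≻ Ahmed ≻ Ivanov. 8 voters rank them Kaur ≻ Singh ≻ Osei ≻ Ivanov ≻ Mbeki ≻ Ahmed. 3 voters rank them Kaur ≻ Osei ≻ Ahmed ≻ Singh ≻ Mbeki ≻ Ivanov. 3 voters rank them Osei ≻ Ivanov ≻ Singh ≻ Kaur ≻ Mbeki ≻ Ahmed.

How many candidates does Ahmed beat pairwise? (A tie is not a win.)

Ahmed against each rival (17 voters):
Ahmed vs Singh: 3 to 14, Singh.
Ahmed–Mbeki: Mbeki 14–3.
Ahmed–Kaur: Kaur 17–0.
Ahmed vs Ivanov: Ahmed preferred on 3+3 = 6 ballots; Ivanov wins 11–6.
Ahmed vs Osei: 0 for Ahmed, 17 for Osei — Osei by 17–0.
Ahmed beats no one; loses to Singh, Mbeki, Kaur, Ivanov, Osei — 0 pairwise wins.

0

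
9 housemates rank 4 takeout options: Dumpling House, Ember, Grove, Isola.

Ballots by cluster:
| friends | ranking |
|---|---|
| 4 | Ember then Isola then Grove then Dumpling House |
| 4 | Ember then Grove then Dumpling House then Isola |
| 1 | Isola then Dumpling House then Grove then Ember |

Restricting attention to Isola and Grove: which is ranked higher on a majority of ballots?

Isola

Ballots ranking Isola above Grove: 4 + 1 = 5.
Ballots ranking Grove above Isola: 9 − 5 = 4.
Isola wins the head-to-head 5–4.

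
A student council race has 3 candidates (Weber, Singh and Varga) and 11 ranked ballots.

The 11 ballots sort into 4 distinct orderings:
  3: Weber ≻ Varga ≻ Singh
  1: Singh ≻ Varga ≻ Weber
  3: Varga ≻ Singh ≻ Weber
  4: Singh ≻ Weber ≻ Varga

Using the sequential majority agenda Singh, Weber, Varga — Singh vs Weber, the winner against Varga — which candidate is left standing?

Varga

Round 1: Singh vs Weber — 8–3, Singh advances.
Round 2: Singh vs Varga — 5–6, Varga advances.
Varga survives the agenda.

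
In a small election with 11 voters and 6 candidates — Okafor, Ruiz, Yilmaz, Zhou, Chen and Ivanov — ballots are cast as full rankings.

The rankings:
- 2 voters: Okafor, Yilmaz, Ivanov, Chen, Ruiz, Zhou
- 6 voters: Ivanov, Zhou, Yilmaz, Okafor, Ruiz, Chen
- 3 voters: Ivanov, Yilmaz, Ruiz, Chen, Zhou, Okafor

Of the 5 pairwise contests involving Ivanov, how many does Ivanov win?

Ivanov against each rival (11 voters):
Ivanov vs Okafor: 6+3 = 9 for Ivanov, 2 for Okafor — Ivanov by 9–2.
Ivanov vs Ruiz: Ivanov, 11–0.
Ivanov vs Yilmaz: 9 to 2, Ivanov.
Ivanov vs Zhou: Ivanov is ranked higher on 2+6+3 = 11 ballots, Zhou on 0. Ivanov wins 11–0.
Ivanov vs Chen: Ivanov wins 11–0.
Ivanov beats Okafor, Ruiz, Yilmaz, Zhou, Chen — 5 pairwise wins.

5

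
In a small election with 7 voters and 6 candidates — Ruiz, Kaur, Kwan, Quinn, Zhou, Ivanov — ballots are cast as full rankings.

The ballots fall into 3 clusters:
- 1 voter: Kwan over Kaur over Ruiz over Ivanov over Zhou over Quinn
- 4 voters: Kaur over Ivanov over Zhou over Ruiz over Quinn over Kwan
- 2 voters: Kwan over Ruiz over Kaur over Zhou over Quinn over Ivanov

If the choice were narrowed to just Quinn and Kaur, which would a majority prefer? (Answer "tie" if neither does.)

Kaur

No ballot ranks Quinn above Kaur: 0.
Ballots ranking Kaur above Quinn: 7 − 0 = 7.
Kaur wins the head-to-head 7–0.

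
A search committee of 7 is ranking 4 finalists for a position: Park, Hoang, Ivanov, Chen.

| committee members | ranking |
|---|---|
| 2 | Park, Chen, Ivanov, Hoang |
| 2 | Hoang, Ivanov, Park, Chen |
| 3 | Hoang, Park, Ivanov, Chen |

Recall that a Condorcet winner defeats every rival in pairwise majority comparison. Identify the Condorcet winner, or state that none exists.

Hoang

Pairwise majorities:
Park vs Hoang: Hoang, 5–2.
Park vs Ivanov: 5 to 2, Park.
Park vs Chen: Park, 7–0.
Hoang vs Ivanov: Hoang wins 5–2.
Hoang vs Chen: Hoang, 5–2.
Ivanov–Chen: Ivanov 5–2.
Hoang wins every pairwise contest, so Hoang is the Condorcet winner.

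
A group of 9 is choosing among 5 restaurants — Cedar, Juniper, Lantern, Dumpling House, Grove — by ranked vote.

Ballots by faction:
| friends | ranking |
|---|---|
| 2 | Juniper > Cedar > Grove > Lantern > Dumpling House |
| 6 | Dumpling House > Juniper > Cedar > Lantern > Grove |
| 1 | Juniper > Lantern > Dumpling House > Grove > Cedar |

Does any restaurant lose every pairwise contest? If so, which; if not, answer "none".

Head-to-head results (9 friends):
Cedar vs Juniper: Juniper, 9–0.
Cedar vs Lantern: Cedar, 8–1.
Cedar vs Dumpling House: Dumpling House, 7–2.
Cedar vs Grove: Cedar wins 8–1.
Juniper vs Lantern: Juniper wins 9–0.
Juniper–Dumpling House: Dumpling House 6–3.
Juniper vs Grove: Juniper preferred on 2+6+1 = 9 ballots; Juniper wins 9–0.
Lantern vs Dumpling House: Dumpling House wins 6–3.
Lantern vs Grove: Lantern is ranked higher on 6+1 = 7 ballots, Grove on 2. Lantern wins 7–2.
Dumpling House vs Grove: 6+1 = 7 for Dumpling House, 2 for Grove — Dumpling House by 7–2.
Only Grove has no wins; Grove is the Condorcet loser.

Grove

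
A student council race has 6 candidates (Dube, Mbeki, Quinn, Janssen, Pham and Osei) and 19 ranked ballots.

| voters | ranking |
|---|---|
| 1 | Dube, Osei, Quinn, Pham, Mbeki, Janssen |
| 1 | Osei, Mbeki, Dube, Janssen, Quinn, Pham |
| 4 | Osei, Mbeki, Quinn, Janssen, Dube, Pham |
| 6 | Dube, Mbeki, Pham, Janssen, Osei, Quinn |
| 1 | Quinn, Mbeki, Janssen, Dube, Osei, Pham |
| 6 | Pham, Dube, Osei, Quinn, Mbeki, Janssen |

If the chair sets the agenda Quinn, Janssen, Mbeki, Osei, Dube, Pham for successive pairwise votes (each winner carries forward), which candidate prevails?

Round 1: Quinn vs Janssen — 12–7, Quinn advances.
Round 2: Quinn vs Mbeki — 8–11, Mbeki advances.
Round 3: Mbeki vs Osei — 7–12, Osei advances.
Round 4: Osei vs Dube — 5–14, Dube advances.
Round 5: Dube vs Pham — 13–6, Dube advances.
Dube survives the agenda.

Dube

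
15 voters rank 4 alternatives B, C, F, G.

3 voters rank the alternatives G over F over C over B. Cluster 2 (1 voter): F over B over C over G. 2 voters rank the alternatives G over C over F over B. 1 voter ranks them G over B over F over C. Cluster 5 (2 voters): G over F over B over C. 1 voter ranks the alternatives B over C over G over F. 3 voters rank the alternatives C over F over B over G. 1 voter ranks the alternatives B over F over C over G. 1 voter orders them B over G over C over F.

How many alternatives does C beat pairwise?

C against each rival (15 voters):
C vs B: C, 8–7.
C vs F: 7 to 8, F.
C vs G: 6 to 9, G.
C beats B; loses to F, G — 1 pairwise win.

1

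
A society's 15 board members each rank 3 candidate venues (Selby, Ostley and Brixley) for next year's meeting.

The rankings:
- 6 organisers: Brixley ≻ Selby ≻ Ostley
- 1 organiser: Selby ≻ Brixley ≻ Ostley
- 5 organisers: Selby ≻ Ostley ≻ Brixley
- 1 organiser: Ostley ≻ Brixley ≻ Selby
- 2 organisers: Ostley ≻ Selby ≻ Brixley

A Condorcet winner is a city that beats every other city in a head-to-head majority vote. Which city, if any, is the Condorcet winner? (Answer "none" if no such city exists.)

Selby

Pairwise majorities:
Selby vs Ostley: Selby, 12–3.
Selby vs Brixley: Selby, 8–7.
Ostley vs Brixley: Ostley, 8–7.
Selby beats each of Ostley, Brixley — Selby is the Condorcet winner.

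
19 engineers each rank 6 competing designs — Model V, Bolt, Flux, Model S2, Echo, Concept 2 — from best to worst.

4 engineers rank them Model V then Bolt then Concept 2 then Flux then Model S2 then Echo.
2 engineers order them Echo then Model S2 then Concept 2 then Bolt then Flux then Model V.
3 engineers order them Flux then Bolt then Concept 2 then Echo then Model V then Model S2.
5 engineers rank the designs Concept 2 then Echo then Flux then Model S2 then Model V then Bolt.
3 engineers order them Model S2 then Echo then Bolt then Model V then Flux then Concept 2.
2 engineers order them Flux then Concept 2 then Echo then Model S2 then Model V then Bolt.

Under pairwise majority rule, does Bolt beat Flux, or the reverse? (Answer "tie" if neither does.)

Ballots ranking Bolt above Flux: 4 + 2 + 3 = 9.
Ballots ranking Flux above Bolt: 19 − 9 = 10.
Flux wins the head-to-head 10–9.

Flux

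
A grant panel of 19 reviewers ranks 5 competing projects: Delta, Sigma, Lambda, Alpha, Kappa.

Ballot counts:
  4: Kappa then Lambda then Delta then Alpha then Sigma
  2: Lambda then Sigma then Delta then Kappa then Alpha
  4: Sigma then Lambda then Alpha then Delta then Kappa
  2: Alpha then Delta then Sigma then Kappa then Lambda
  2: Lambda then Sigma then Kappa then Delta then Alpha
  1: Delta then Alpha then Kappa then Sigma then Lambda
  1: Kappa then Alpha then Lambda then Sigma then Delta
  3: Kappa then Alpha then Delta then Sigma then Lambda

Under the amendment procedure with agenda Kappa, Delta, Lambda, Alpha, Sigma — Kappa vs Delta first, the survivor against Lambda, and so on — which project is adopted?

Round 1: Kappa vs Delta — 10–9, Kappa advances.
Round 2: Kappa vs Lambda — 11–8, Kappa advances.
Round 3: Kappa vs Alpha — 12–7, Kappa advances.
Round 4: Kappa vs Sigma — 9–10, Sigma advances.
The agenda winner is Sigma.

Sigma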